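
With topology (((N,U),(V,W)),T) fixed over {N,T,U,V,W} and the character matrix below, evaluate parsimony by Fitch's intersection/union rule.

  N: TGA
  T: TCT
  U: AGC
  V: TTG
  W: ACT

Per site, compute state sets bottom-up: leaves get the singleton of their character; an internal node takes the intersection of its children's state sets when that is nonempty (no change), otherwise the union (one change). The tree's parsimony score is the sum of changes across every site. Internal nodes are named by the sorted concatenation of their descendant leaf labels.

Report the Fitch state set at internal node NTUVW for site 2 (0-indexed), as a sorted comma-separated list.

NU@0: {T} ∪ {A} = {A,T} (union, +1)
VW@0: {T} ∪ {A} = {A,T} (union, +1)
NUVW@0: {A,T} ∩ {A,T} = {A,T} (intersection, +0)
NTUVW@0: {A,T} ∩ {T} = {T} (intersection, +0)
NU@1: {G} ∩ {G} = {G} (intersection, +0)
VW@1: {T} ∪ {C} = {C,T} (union, +1)
NUVW@1: {G} ∪ {C,T} = {C,G,T} (union, +1)
NTUVW@1: {C,G,T} ∩ {C} = {C} (intersection, +0)
NU@2: {A} ∪ {C} = {A,C} (union, +1)
VW@2: {G} ∪ {T} = {G,T} (union, +1)
NUVW@2: {A,C} ∪ {G,T} = {A,C,G,T} (union, +1)
NTUVW@2: {A,C,G,T} ∩ {T} = {T} (intersection, +0)
per-site changes: [2, 2, 3]; total = 7

T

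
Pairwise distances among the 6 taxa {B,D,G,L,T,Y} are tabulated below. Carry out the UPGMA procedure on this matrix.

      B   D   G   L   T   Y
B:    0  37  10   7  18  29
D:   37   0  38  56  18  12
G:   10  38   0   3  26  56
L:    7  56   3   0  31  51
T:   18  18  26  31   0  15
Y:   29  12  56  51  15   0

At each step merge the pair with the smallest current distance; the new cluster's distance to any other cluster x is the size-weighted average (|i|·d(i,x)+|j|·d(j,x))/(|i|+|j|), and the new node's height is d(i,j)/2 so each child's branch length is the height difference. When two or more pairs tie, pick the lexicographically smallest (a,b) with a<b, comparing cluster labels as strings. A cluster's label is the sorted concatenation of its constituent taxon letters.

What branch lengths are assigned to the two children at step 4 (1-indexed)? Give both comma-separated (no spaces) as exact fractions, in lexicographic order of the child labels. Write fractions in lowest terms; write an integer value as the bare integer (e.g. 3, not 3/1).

9/4,33/4

step 1: merge (G,L) at d=3; branch lengths G→3/2, L→3/2; new cluster GL
  updated: d(B,GL)=17/2, d(D,GL)=47, d(GL,T)=57/2, d(GL,Y)=107/2
step 2: merge (B,GL) at d=17/2; branch lengths B→17/4, GL→11/4; new cluster BGL
  updated: d(BGL,D)=131/3, d(BGL,T)=25, d(BGL,Y)=136/3
step 3: merge (D,Y) at d=12; branch lengths D→6, Y→6; new cluster DY
  updated: d(BGL,DY)=89/2, d(DY,T)=33/2
step 4: merge (DY,T) at d=33/2; branch lengths DY→9/4, T→33/4; new cluster DTY
  updated: d(BGL,DTY)=38
step 5: merge (BGL,DTY) at d=38; branch lengths BGL→59/4, DTY→43/4; new cluster BDGLTY
final tree: ((B:17/4,(G:3/2,L:3/2):11/4):59/4,((D:6,Y:6):9/4,T:33/4):43/4)
total length: 58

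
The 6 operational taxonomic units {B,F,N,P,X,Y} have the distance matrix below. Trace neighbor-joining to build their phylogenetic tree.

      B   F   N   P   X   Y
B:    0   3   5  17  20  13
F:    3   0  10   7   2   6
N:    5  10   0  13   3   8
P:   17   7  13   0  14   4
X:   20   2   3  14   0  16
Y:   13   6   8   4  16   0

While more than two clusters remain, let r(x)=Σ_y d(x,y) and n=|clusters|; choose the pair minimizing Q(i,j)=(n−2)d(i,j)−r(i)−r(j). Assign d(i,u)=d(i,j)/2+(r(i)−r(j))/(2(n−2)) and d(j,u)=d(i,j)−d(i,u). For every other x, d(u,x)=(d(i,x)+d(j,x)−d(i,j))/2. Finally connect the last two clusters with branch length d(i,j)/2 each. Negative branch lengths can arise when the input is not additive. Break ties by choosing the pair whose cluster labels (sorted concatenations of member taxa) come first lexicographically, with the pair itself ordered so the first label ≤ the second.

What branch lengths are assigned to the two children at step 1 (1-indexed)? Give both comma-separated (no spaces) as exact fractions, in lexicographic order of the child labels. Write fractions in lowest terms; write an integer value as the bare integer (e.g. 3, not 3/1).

iteration 1: select P,Y (d=4, Q=-86); attach at lengths (3, 1); label the merged cluster PY
  updated: d(B,PY)=13, d(F,PY)=9/2, d(N,PY)=17/2, d(PY,X)=13
iteration 2: select N,X (d=3, Q=-111/2); attach at lengths (-5/12, 41/12); label the merged cluster NX
  updated: d(B,NX)=11, d(F,NX)=9/2, d(NX,PY)=37/4
iteration 3: select B,F (d=3, Q=-33); attach at lengths (21/4, -9/4); label the merged cluster BF
  updated: d(BF,NX)=25/4, d(BF,PY)=29/4
iteration 4: select BF,NX (d=25/4, Q=-91/4); attach at lengths (17/8, 33/8); label the merged cluster BFNX
  updated: d(BFNX,PY)=41/8
iteration 5: select BFNX,PY (d=41/8); attach at lengths (41/16, 41/16); label the merged cluster BFNPXY
final tree: (((B:21/4,F:-9/4):17/8,(N:-5/12,X:41/12):33/8):41/16,(P:3,Y:1):41/16)
total length: 171/8

3,1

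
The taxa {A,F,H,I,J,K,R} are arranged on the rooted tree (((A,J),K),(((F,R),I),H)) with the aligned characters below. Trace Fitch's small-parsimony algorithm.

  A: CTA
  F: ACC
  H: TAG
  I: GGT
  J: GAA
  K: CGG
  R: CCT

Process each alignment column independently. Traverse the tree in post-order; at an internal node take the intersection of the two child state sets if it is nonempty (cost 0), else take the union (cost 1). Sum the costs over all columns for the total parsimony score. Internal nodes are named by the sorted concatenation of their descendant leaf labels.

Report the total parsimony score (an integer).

site 0, node AJ: A={C} ∪ J={G} → {C,G} (+1)
site 0, node AJK: AJ={C,G} ∩ K={C} → {C} (+0)
site 0, node FR: F={A} ∪ R={C} → {A,C} (+1)
site 0, node FIR: FR={A,C} ∪ I={G} → {A,C,G} (+1)
site 0, node FHIR: FIR={A,C,G} ∪ H={T} → {A,C,G,T} (+1)
site 0, node AFHIJKR: AJK={C} ∩ FHIR={A,C,G,T} → {C} (+0)
site 1, node AJ: A={T} ∪ J={A} → {A,T} (+1)
site 1, node AJK: AJ={A,T} ∪ K={G} → {A,G,T} (+1)
site 1, node FR: F={C} ∩ R={C} → {C} (+0)
site 1, node FIR: FR={C} ∪ I={G} → {C,G} (+1)
site 1, node FHIR: FIR={C,G} ∪ H={A} → {A,C,G} (+1)
site 1, node AFHIJKR: AJK={A,G,T} ∩ FHIR={A,C,G} → {A,G} (+0)
site 2, node AJ: A={A} ∩ J={A} → {A} (+0)
site 2, node AJK: AJ={A} ∪ K={G} → {A,G} (+1)
site 2, node FR: F={C} ∪ R={T} → {C,T} (+1)
site 2, node FIR: FR={C,T} ∩ I={T} → {T} (+0)
site 2, node FHIR: FIR={T} ∪ H={G} → {G,T} (+1)
site 2, node AFHIJKR: AJK={A,G} ∩ FHIR={G,T} → {G} (+0)
per-site changes: [4, 4, 3]; total = 11

11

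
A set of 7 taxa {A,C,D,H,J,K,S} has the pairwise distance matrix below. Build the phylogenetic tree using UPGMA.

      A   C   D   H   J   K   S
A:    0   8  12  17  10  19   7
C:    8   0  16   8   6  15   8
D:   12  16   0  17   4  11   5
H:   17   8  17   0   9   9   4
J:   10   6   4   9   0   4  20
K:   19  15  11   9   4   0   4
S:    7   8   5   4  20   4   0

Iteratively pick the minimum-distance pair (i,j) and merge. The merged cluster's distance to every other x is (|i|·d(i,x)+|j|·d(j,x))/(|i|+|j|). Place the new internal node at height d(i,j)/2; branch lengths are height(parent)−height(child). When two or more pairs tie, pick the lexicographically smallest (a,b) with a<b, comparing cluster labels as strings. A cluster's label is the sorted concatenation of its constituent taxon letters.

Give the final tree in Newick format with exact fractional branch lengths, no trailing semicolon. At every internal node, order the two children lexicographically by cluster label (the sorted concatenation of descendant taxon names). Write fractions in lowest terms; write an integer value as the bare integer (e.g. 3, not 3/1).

(((A:4,C:4):3/2,(D:2,J:2):7/2):1/3,((H:2,S:2):5/4,K:13/4):31/12)

1. join D+J (d=4) ⇒ DJ; edges |D|=2, |J|=2
  updated: d(A,DJ)=11, d(C,DJ)=11, d(DJ,H)=13, d(DJ,K)=15/2, d(DJ,S)=25/2
2. join H+S (d=4) ⇒ HS; edges |H|=2, |S|=2
  updated: d(A,HS)=12, d(C,HS)=8, d(DJ,HS)=51/4, d(HS,K)=13/2
3. join HS+K (d=13/2) ⇒ HKS; edges |HS|=5/4, |K|=13/4
  updated: d(A,HKS)=43/3, d(C,HKS)=31/3, d(DJ,HKS)=11
4. join A+C (d=8) ⇒ AC; edges |A|=4, |C|=4
  updated: d(AC,DJ)=11, d(AC,HKS)=37/3
5. join AC+DJ (d=11) ⇒ ACDJ; edges |AC|=3/2, |DJ|=7/2
  updated: d(ACDJ,HKS)=35/3
6. join ACDJ+HKS (d=35/3) ⇒ ACDHJKS; edges |ACDJ|=1/3, |HKS|=31/12
final tree: (((A:4,C:4):3/2,(D:2,J:2):7/2):1/3,((H:2,S:2):5/4,K:13/4):31/12)
total length: 341/12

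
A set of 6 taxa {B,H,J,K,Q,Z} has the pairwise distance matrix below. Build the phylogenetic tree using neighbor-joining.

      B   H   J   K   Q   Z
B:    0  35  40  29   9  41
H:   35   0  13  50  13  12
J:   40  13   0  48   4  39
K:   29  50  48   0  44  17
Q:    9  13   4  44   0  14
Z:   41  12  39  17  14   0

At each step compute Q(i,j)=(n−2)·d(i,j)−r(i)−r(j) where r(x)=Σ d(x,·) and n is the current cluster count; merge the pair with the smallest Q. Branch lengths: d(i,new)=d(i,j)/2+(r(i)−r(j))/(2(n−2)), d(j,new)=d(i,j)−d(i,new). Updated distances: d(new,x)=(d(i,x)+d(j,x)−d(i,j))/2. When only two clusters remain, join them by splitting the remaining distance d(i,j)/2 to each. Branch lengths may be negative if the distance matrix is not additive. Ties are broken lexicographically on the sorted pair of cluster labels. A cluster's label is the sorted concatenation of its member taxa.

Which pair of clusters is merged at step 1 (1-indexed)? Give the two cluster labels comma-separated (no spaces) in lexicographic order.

K,Z

iteration 1: select K,Z (d=17, Q=-243); attach at lengths (133/8, 3/8); label the merged cluster KZ
  updated: d(B,KZ)=53/2, d(H,KZ)=45/2, d(J,KZ)=35, d(KZ,Q)=41/2
iteration 2: select H,J (d=13, Q=-273/2); attach at lengths (61/12, 95/12); label the merged cluster HJ
  updated: d(B,HJ)=31, d(HJ,KZ)=89/4, d(HJ,Q)=2
iteration 3: select B,KZ (d=53/2, Q=-331/4); attach at lengths (201/16, 223/16); label the merged cluster BKZ
  updated: d(BKZ,HJ)=107/8, d(BKZ,Q)=3/2
iteration 4: select BKZ,HJ (d=107/8, Q=-135/8); attach at lengths (103/16, 111/16); label the merged cluster BHJKZ
  updated: d(BHJKZ,Q)=-79/16
iteration 5: select BHJKZ,Q (d=-79/16); attach at lengths (-79/32, -79/32); label the merged cluster BHJKQZ
final tree: (((B:201/16,(K:133/8,Z:3/8):223/16):103/16,(H:61/12,J:95/12):111/16):-79/32,Q:-79/32)
total length: 1039/16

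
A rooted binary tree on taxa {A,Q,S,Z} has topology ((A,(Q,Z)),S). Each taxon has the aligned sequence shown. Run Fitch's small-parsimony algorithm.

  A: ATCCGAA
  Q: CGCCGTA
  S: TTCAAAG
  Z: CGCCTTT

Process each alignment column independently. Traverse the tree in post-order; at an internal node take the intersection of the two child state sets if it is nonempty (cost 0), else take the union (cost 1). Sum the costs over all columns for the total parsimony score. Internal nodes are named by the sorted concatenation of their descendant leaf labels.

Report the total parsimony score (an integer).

9

[col 0] QZ: children Q:{C}, Z:{C} ∩→ {C}; cost 0
[col 0] AQZ: children A:{A}, QZ:{C} ∪→ {A,C}; cost 1
[col 0] AQSZ: children AQZ:{A,C}, S:{T} ∪→ {A,C,T}; cost 1
[col 1] QZ: children Q:{G}, Z:{G} ∩→ {G}; cost 0
[col 1] AQZ: children A:{T}, QZ:{G} ∪→ {G,T}; cost 1
[col 1] AQSZ: children AQZ:{G,T}, S:{T} ∩→ {T}; cost 0
[col 2] QZ: children Q:{C}, Z:{C} ∩→ {C}; cost 0
[col 2] AQZ: children A:{C}, QZ:{C} ∩→ {C}; cost 0
[col 2] AQSZ: children AQZ:{C}, S:{C} ∩→ {C}; cost 0
[col 3] QZ: children Q:{C}, Z:{C} ∩→ {C}; cost 0
[col 3] AQZ: children A:{C}, QZ:{C} ∩→ {C}; cost 0
[col 3] AQSZ: children AQZ:{C}, S:{A} ∪→ {A,C}; cost 1
[col 4] QZ: children Q:{G}, Z:{T} ∪→ {G,T}; cost 1
[col 4] AQZ: children A:{G}, QZ:{G,T} ∩→ {G}; cost 0
[col 4] AQSZ: children AQZ:{G}, S:{A} ∪→ {A,G}; cost 1
[col 5] QZ: children Q:{T}, Z:{T} ∩→ {T}; cost 0
[col 5] AQZ: children A:{A}, QZ:{T} ∪→ {A,T}; cost 1
[col 5] AQSZ: children AQZ:{A,T}, S:{A} ∩→ {A}; cost 0
[col 6] QZ: children Q:{A}, Z:{T} ∪→ {A,T}; cost 1
[col 6] AQZ: children A:{A}, QZ:{A,T} ∩→ {A}; cost 0
[col 6] AQSZ: children AQZ:{A}, S:{G} ∪→ {A,G}; cost 1
per-site changes: [2, 1, 0, 1, 2, 1, 2]; total = 9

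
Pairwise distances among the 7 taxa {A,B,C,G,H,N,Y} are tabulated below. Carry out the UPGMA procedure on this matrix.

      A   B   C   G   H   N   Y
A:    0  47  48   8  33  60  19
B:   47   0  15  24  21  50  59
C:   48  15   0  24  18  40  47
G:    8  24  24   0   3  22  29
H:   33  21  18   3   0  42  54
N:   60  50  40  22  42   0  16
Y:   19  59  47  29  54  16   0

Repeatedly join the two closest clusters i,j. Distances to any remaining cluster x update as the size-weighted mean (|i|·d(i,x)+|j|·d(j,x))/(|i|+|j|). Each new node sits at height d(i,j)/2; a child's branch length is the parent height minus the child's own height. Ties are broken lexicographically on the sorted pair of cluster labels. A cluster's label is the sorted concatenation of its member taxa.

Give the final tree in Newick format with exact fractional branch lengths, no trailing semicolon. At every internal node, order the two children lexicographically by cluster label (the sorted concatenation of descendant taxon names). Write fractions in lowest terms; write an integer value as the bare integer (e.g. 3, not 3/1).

(((A:41/4,(G:3/2,H:3/2):35/4):59/12,(B:15/2,C:15/2):23/3):89/15,(N:8,Y:8):131/10)

1. join G+H (d=3) ⇒ GH; edges |G|=3/2, |H|=3/2
  updated: d(A,GH)=41/2, d(B,GH)=45/2, d(C,GH)=21, d(GH,N)=32, d(GH,Y)=83/2
2. join B+C (d=15) ⇒ BC; edges |B|=15/2, |C|=15/2
  updated: d(A,BC)=95/2, d(BC,GH)=87/4, d(BC,N)=45, d(BC,Y)=53
3. join N+Y (d=16) ⇒ NY; edges |N|=8, |Y|=8
  updated: d(A,NY)=79/2, d(BC,NY)=49, d(GH,NY)=147/4
4. join A+GH (d=41/2) ⇒ AGH; edges |A|=41/4, |GH|=35/4
  updated: d(AGH,BC)=91/3, d(AGH,NY)=113/3
5. join AGH+BC (d=91/3) ⇒ ABCGH; edges |AGH|=59/12, |BC|=23/3
  updated: d(ABCGH,NY)=211/5
6. join ABCGH+NY (d=211/5) ⇒ ABCGHNY; edges |ABCGH|=89/15, |NY|=131/10
final tree: (((A:41/4,(G:3/2,H:3/2):35/4):59/12,(B:15/2,C:15/2):23/3):89/15,(N:8,Y:8):131/10)
total length: 5077/60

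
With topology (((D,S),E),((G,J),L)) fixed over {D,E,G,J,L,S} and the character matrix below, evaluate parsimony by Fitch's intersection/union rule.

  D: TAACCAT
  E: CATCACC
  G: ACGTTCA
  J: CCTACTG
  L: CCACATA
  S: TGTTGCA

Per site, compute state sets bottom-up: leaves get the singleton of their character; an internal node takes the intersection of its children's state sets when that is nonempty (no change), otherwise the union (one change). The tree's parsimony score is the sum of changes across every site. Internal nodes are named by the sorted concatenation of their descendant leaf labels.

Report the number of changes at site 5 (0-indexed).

DS@0: {T} ∩ {T} = {T} (intersection, +0)
DES@0: {T} ∪ {C} = {C,T} (union, +1)
GJ@0: {A} ∪ {C} = {A,C} (union, +1)
GJL@0: {A,C} ∩ {C} = {C} (intersection, +0)
DEGJLS@0: {C,T} ∩ {C} = {C} (intersection, +0)
DS@1: {A} ∪ {G} = {A,G} (union, +1)
DES@1: {A,G} ∩ {A} = {A} (intersection, +0)
GJ@1: {C} ∩ {C} = {C} (intersection, +0)
GJL@1: {C} ∩ {C} = {C} (intersection, +0)
DEGJLS@1: {A} ∪ {C} = {A,C} (union, +1)
DS@2: {A} ∪ {T} = {A,T} (union, +1)
DES@2: {A,T} ∩ {T} = {T} (intersection, +0)
GJ@2: {G} ∪ {T} = {G,T} (union, +1)
GJL@2: {G,T} ∪ {A} = {A,G,T} (union, +1)
DEGJLS@2: {T} ∩ {A,G,T} = {T} (intersection, +0)
DS@3: {C} ∪ {T} = {C,T} (union, +1)
DES@3: {C,T} ∩ {C} = {C} (intersection, +0)
GJ@3: {T} ∪ {A} = {A,T} (union, +1)
GJL@3: {A,T} ∪ {C} = {A,C,T} (union, +1)
DEGJLS@3: {C} ∩ {A,C,T} = {C} (intersection, +0)
DS@4: {C} ∪ {G} = {C,G} (union, +1)
DES@4: {C,G} ∪ {A} = {A,C,G} (union, +1)
GJ@4: {T} ∪ {C} = {C,T} (union, +1)
GJL@4: {C,T} ∪ {A} = {A,C,T} (union, +1)
DEGJLS@4: {A,C,G} ∩ {A,C,T} = {A,C} (intersection, +0)
DS@5: {A} ∪ {C} = {A,C} (union, +1)
DES@5: {A,C} ∩ {C} = {C} (intersection, +0)
GJ@5: {C} ∪ {T} = {C,T} (union, +1)
GJL@5: {C,T} ∩ {T} = {T} (intersection, +0)
DEGJLS@5: {C} ∪ {T} = {C,T} (union, +1)
DS@6: {T} ∪ {A} = {A,T} (union, +1)
DES@6: {A,T} ∪ {C} = {A,C,T} (union, +1)
GJ@6: {A} ∪ {G} = {A,G} (union, +1)
GJL@6: {A,G} ∩ {A} = {A} (intersection, +0)
DEGJLS@6: {A,C,T} ∩ {A} = {A} (intersection, +0)
per-site changes: [2, 2, 3, 3, 4, 3, 3]; total = 20

3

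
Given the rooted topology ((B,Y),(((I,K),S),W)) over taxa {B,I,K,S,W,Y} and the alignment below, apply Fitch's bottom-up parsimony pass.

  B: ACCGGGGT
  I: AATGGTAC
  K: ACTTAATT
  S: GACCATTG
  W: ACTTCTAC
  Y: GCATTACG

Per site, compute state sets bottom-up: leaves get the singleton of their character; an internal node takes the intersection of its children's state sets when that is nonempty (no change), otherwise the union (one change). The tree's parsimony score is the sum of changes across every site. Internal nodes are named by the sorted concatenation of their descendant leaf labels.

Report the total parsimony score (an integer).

site 0, node BY: B={A} ∪ Y={G} → {A,G} (+1)
site 0, node IK: I={A} ∩ K={A} → {A} (+0)
site 0, node IKS: IK={A} ∪ S={G} → {A,G} (+1)
site 0, node IKSW: IKS={A,G} ∩ W={A} → {A} (+0)
site 0, node BIKSWY: BY={A,G} ∩ IKSW={A} → {A} (+0)
site 1, node BY: B={C} ∩ Y={C} → {C} (+0)
site 1, node IK: I={A} ∪ K={C} → {A,C} (+1)
site 1, node IKS: IK={A,C} ∩ S={A} → {A} (+0)
site 1, node IKSW: IKS={A} ∪ W={C} → {A,C} (+1)
site 1, node BIKSWY: BY={C} ∩ IKSW={A,C} → {C} (+0)
site 2, node BY: B={C} ∪ Y={A} → {A,C} (+1)
site 2, node IK: I={T} ∩ K={T} → {T} (+0)
site 2, node IKS: IK={T} ∪ S={C} → {C,T} (+1)
site 2, node IKSW: IKS={C,T} ∩ W={T} → {T} (+0)
site 2, node BIKSWY: BY={A,C} ∪ IKSW={T} → {A,C,T} (+1)
site 3, node BY: B={G} ∪ Y={T} → {G,T} (+1)
site 3, node IK: I={G} ∪ K={T} → {G,T} (+1)
site 3, node IKS: IK={G,T} ∪ S={C} → {C,G,T} (+1)
site 3, node IKSW: IKS={C,G,T} ∩ W={T} → {T} (+0)
site 3, node BIKSWY: BY={G,T} ∩ IKSW={T} → {T} (+0)
site 4, node BY: B={G} ∪ Y={T} → {G,T} (+1)
site 4, node IK: I={G} ∪ K={A} → {A,G} (+1)
site 4, node IKS: IK={A,G} ∩ S={A} → {A} (+0)
site 4, node IKSW: IKS={A} ∪ W={C} → {A,C} (+1)
site 4, node BIKSWY: BY={G,T} ∪ IKSW={A,C} → {A,C,G,T} (+1)
site 5, node BY: B={G} ∪ Y={A} → {A,G} (+1)
site 5, node IK: I={T} ∪ K={A} → {A,T} (+1)
site 5, node IKS: IK={A,T} ∩ S={T} → {T} (+0)
site 5, node IKSW: IKS={T} ∩ W={T} → {T} (+0)
site 5, node BIKSWY: BY={A,G} ∪ IKSW={T} → {A,G,T} (+1)
site 6, node BY: B={G} ∪ Y={C} → {C,G} (+1)
site 6, node IK: I={A} ∪ K={T} → {A,T} (+1)
site 6, node IKS: IK={A,T} ∩ S={T} → {T} (+0)
site 6, node IKSW: IKS={T} ∪ W={A} → {A,T} (+1)
site 6, node BIKSWY: BY={C,G} ∪ IKSW={A,T} → {A,C,G,T} (+1)
site 7, node BY: B={T} ∪ Y={G} → {G,T} (+1)
site 7, node IK: I={C} ∪ K={T} → {C,T} (+1)
site 7, node IKS: IK={C,T} ∪ S={G} → {C,G,T} (+1)
site 7, node IKSW: IKS={C,G,T} ∩ W={C} → {C} (+0)
site 7, node BIKSWY: BY={G,T} ∪ IKSW={C} → {C,G,T} (+1)
per-site changes: [2, 2, 3, 3, 4, 3, 4, 4]; total = 25

25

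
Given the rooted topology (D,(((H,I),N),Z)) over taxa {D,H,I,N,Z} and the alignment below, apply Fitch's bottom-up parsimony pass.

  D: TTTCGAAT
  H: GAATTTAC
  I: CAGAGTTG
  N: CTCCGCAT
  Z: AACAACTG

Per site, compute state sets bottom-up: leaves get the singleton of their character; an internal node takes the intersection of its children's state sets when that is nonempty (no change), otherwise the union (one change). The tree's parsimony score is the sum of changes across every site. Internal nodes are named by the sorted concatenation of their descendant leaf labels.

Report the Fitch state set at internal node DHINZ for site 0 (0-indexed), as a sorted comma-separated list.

A,C,T

HI@0: {G} ∪ {C} = {C,G} (union, +1)
HIN@0: {C,G} ∩ {C} = {C} (intersection, +0)
HINZ@0: {C} ∪ {A} = {A,C} (union, +1)
DHINZ@0: {T} ∪ {A,C} = {A,C,T} (union, +1)
HI@1: {A} ∩ {A} = {A} (intersection, +0)
HIN@1: {A} ∪ {T} = {A,T} (union, +1)
HINZ@1: {A,T} ∩ {A} = {A} (intersection, +0)
DHINZ@1: {T} ∪ {A} = {A,T} (union, +1)
HI@2: {A} ∪ {G} = {A,G} (union, +1)
HIN@2: {A,G} ∪ {C} = {A,C,G} (union, +1)
HINZ@2: {A,C,G} ∩ {C} = {C} (intersection, +0)
DHINZ@2: {T} ∪ {C} = {C,T} (union, +1)
HI@3: {T} ∪ {A} = {A,T} (union, +1)
HIN@3: {A,T} ∪ {C} = {A,C,T} (union, +1)
HINZ@3: {A,C,T} ∩ {A} = {A} (intersection, +0)
DHINZ@3: {C} ∪ {A} = {A,C} (union, +1)
HI@4: {T} ∪ {G} = {G,T} (union, +1)
HIN@4: {G,T} ∩ {G} = {G} (intersection, +0)
HINZ@4: {G} ∪ {A} = {A,G} (union, +1)
DHINZ@4: {G} ∩ {A,G} = {G} (intersection, +0)
HI@5: {T} ∩ {T} = {T} (intersection, +0)
HIN@5: {T} ∪ {C} = {C,T} (union, +1)
HINZ@5: {C,T} ∩ {C} = {C} (intersection, +0)
DHINZ@5: {A} ∪ {C} = {A,C} (union, +1)
HI@6: {A} ∪ {T} = {A,T} (union, +1)
HIN@6: {A,T} ∩ {A} = {A} (intersection, +0)
HINZ@6: {A} ∪ {T} = {A,T} (union, +1)
DHINZ@6: {A} ∩ {A,T} = {A} (intersection, +0)
HI@7: {C} ∪ {G} = {C,G} (union, +1)
HIN@7: {C,G} ∪ {T} = {C,G,T} (union, +1)
HINZ@7: {C,G,T} ∩ {G} = {G} (intersection, +0)
DHINZ@7: {T} ∪ {G} = {G,T} (union, +1)
per-site changes: [3, 2, 3, 3, 2, 2, 2, 3]; total = 20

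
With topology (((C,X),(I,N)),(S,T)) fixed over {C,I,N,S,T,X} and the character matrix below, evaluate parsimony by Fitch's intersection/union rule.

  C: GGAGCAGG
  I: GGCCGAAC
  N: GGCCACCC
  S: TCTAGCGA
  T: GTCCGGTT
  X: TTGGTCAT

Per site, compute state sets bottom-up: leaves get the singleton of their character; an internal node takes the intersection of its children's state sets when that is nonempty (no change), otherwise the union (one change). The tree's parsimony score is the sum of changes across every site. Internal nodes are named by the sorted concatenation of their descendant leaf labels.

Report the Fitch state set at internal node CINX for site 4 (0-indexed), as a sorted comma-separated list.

CX@0: {G} ∪ {T} = {G,T} (union, +1)
IN@0: {G} ∩ {G} = {G} (intersection, +0)
CINX@0: {G,T} ∩ {G} = {G} (intersection, +0)
ST@0: {T} ∪ {G} = {G,T} (union, +1)
CINSTX@0: {G} ∩ {G,T} = {G} (intersection, +0)
CX@1: {G} ∪ {T} = {G,T} (union, +1)
IN@1: {G} ∩ {G} = {G} (intersection, +0)
CINX@1: {G,T} ∩ {G} = {G} (intersection, +0)
ST@1: {C} ∪ {T} = {C,T} (union, +1)
CINSTX@1: {G} ∪ {C,T} = {C,G,T} (union, +1)
CX@2: {A} ∪ {G} = {A,G} (union, +1)
IN@2: {C} ∩ {C} = {C} (intersection, +0)
CINX@2: {A,G} ∪ {C} = {A,C,G} (union, +1)
ST@2: {T} ∪ {C} = {C,T} (union, +1)
CINSTX@2: {A,C,G} ∩ {C,T} = {C} (intersection, +0)
CX@3: {G} ∩ {G} = {G} (intersection, +0)
IN@3: {C} ∩ {C} = {C} (intersection, +0)
CINX@3: {G} ∪ {C} = {C,G} (union, +1)
ST@3: {A} ∪ {C} = {A,C} (union, +1)
CINSTX@3: {C,G} ∩ {A,C} = {C} (intersection, +0)
CX@4: {C} ∪ {T} = {C,T} (union, +1)
IN@4: {G} ∪ {A} = {A,G} (union, +1)
CINX@4: {C,T} ∪ {A,G} = {A,C,G,T} (union, +1)
ST@4: {G} ∩ {G} = {G} (intersection, +0)
CINSTX@4: {A,C,G,T} ∩ {G} = {G} (intersection, +0)
CX@5: {A} ∪ {C} = {A,C} (union, +1)
IN@5: {A} ∪ {C} = {A,C} (union, +1)
CINX@5: {A,C} ∩ {A,C} = {A,C} (intersection, +0)
ST@5: {C} ∪ {G} = {C,G} (union, +1)
CINSTX@5: {A,C} ∩ {C,G} = {C} (intersection, +0)
CX@6: {G} ∪ {A} = {A,G} (union, +1)
IN@6: {A} ∪ {C} = {A,C} (union, +1)
CINX@6: {A,G} ∩ {A,C} = {A} (intersection, +0)
ST@6: {G} ∪ {T} = {G,T} (union, +1)
CINSTX@6: {A} ∪ {G,T} = {A,G,T} (union, +1)
CX@7: {G} ∪ {T} = {G,T} (union, +1)
IN@7: {C} ∩ {C} = {C} (intersection, +0)
CINX@7: {G,T} ∪ {C} = {C,G,T} (union, +1)
ST@7: {A} ∪ {T} = {A,T} (union, +1)
CINSTX@7: {C,G,T} ∩ {A,T} = {T} (intersection, +0)
per-site changes: [2, 3, 3, 2, 3, 3, 4, 3]; total = 23

A,C,G,T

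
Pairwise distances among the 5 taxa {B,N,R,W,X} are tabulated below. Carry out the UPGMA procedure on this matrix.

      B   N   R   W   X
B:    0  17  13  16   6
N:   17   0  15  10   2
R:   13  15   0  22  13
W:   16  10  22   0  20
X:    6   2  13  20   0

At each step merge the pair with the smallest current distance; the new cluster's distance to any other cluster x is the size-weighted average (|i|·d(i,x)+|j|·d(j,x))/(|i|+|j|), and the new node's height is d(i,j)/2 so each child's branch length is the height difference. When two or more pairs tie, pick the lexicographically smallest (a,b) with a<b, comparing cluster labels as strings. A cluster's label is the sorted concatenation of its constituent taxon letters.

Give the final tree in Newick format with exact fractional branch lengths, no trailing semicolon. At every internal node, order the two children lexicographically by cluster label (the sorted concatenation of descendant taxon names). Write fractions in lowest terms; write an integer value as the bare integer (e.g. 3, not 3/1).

(((B:23/4,(N:1,X:1):19/4):13/12,R:41/6):5/3,W:17/2)

1. join N+X (d=2) ⇒ NX; edges |N|=1, |X|=1
  updated: d(B,NX)=23/2, d(NX,R)=14, d(NX,W)=15
2. join B+NX (d=23/2) ⇒ BNX; edges |B|=23/4, |NX|=19/4
  updated: d(BNX,R)=41/3, d(BNX,W)=46/3
3. join BNX+R (d=41/3) ⇒ BNRX; edges |BNX|=13/12, |R|=41/6
  updated: d(BNRX,W)=17
4. join BNRX+W (d=17) ⇒ BNRWX; edges |BNRX|=5/3, |W|=17/2
final tree: (((B:23/4,(N:1,X:1):19/4):13/12,R:41/6):5/3,W:17/2)
total length: 367/12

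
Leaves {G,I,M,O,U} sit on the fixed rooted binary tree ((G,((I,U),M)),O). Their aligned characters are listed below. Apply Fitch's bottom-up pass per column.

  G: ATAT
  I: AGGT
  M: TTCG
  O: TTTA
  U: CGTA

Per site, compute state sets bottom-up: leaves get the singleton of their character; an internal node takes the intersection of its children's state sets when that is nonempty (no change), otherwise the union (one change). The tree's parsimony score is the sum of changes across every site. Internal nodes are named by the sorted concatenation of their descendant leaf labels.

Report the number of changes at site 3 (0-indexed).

IU@0: {A} ∪ {C} = {A,C} (union, +1)
IMU@0: {A,C} ∪ {T} = {A,C,T} (union, +1)
GIMU@0: {A} ∩ {A,C,T} = {A} (intersection, +0)
GIMOU@0: {A} ∪ {T} = {A,T} (union, +1)
IU@1: {G} ∩ {G} = {G} (intersection, +0)
IMU@1: {G} ∪ {T} = {G,T} (union, +1)
GIMU@1: {T} ∩ {G,T} = {T} (intersection, +0)
GIMOU@1: {T} ∩ {T} = {T} (intersection, +0)
IU@2: {G} ∪ {T} = {G,T} (union, +1)
IMU@2: {G,T} ∪ {C} = {C,G,T} (union, +1)
GIMU@2: {A} ∪ {C,G,T} = {A,C,G,T} (union, +1)
GIMOU@2: {A,C,G,T} ∩ {T} = {T} (intersection, +0)
IU@3: {T} ∪ {A} = {A,T} (union, +1)
IMU@3: {A,T} ∪ {G} = {A,G,T} (union, +1)
GIMU@3: {T} ∩ {A,G,T} = {T} (intersection, +0)
GIMOU@3: {T} ∪ {A} = {A,T} (union, +1)
per-site changes: [3, 1, 3, 3]; total = 10

3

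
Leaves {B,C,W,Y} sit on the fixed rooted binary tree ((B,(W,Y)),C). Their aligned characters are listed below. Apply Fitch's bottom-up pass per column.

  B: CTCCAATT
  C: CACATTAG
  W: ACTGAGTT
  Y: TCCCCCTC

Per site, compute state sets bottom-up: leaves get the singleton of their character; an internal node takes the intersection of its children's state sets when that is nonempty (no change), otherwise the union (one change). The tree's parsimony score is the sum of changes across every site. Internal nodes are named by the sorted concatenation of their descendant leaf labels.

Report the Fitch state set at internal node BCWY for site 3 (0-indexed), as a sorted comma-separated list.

A,C

[col 0] WY: children W:{A}, Y:{T} ∪→ {A,T}; cost 1
[col 0] BWY: children B:{C}, WY:{A,T} ∪→ {A,C,T}; cost 1
[col 0] BCWY: children BWY:{A,C,T}, C:{C} ∩→ {C}; cost 0
[col 1] WY: children W:{C}, Y:{C} ∩→ {C}; cost 0
[col 1] BWY: children B:{T}, WY:{C} ∪→ {C,T}; cost 1
[col 1] BCWY: children BWY:{C,T}, C:{A} ∪→ {A,C,T}; cost 1
[col 2] WY: children W:{T}, Y:{C} ∪→ {C,T}; cost 1
[col 2] BWY: children B:{C}, WY:{C,T} ∩→ {C}; cost 0
[col 2] BCWY: children BWY:{C}, C:{C} ∩→ {C}; cost 0
[col 3] WY: children W:{G}, Y:{C} ∪→ {C,G}; cost 1
[col 3] BWY: children B:{C}, WY:{C,G} ∩→ {C}; cost 0
[col 3] BCWY: children BWY:{C}, C:{A} ∪→ {A,C}; cost 1
[col 4] WY: children W:{A}, Y:{C} ∪→ {A,C}; cost 1
[col 4] BWY: children B:{A}, WY:{A,C} ∩→ {A}; cost 0
[col 4] BCWY: children BWY:{A}, C:{T} ∪→ {A,T}; cost 1
[col 5] WY: children W:{G}, Y:{C} ∪→ {C,G}; cost 1
[col 5] BWY: children B:{A}, WY:{C,G} ∪→ {A,C,G}; cost 1
[col 5] BCWY: children BWY:{A,C,G}, C:{T} ∪→ {A,C,G,T}; cost 1
[col 6] WY: children W:{T}, Y:{T} ∩→ {T}; cost 0
[col 6] BWY: children B:{T}, WY:{T} ∩→ {T}; cost 0
[col 6] BCWY: children BWY:{T}, C:{A} ∪→ {A,T}; cost 1
[col 7] WY: children W:{T}, Y:{C} ∪→ {C,T}; cost 1
[col 7] BWY: children B:{T}, WY:{C,T} ∩→ {T}; cost 0
[col 7] BCWY: children BWY:{T}, C:{G} ∪→ {G,T}; cost 1
per-site changes: [2, 2, 1, 2, 2, 3, 1, 2]; total = 15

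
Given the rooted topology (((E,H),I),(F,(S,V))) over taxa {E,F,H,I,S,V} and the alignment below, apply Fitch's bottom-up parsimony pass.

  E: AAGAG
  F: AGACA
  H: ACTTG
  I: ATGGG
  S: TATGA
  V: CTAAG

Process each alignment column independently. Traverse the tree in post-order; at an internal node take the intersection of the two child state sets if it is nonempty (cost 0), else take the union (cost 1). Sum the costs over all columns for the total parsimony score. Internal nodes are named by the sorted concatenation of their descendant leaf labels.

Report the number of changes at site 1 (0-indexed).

site 0, node EH: E={A} ∩ H={A} → {A} (+0)
site 0, node EHI: EH={A} ∩ I={A} → {A} (+0)
site 0, node SV: S={T} ∪ V={C} → {C,T} (+1)
site 0, node FSV: F={A} ∪ SV={C,T} → {A,C,T} (+1)
site 0, node EFHISV: EHI={A} ∩ FSV={A,C,T} → {A} (+0)
site 1, node EH: E={A} ∪ H={C} → {A,C} (+1)
site 1, node EHI: EH={A,C} ∪ I={T} → {A,C,T} (+1)
site 1, node SV: S={A} ∪ V={T} → {A,T} (+1)
site 1, node FSV: F={G} ∪ SV={A,T} → {A,G,T} (+1)
site 1, node EFHISV: EHI={A,C,T} ∩ FSV={A,G,T} → {A,T} (+0)
site 2, node EH: E={G} ∪ H={T} → {G,T} (+1)
site 2, node EHI: EH={G,T} ∩ I={G} → {G} (+0)
site 2, node SV: S={T} ∪ V={A} → {A,T} (+1)
site 2, node FSV: F={A} ∩ SV={A,T} → {A} (+0)
site 2, node EFHISV: EHI={G} ∪ FSV={A} → {A,G} (+1)
site 3, node EH: E={A} ∪ H={T} → {A,T} (+1)
site 3, node EHI: EH={A,T} ∪ I={G} → {A,G,T} (+1)
site 3, node SV: S={G} ∪ V={A} → {A,G} (+1)
site 3, node FSV: F={C} ∪ SV={A,G} → {A,C,G} (+1)
site 3, node EFHISV: EHI={A,G,T} ∩ FSV={A,C,G} → {A,G} (+0)
site 4, node EH: E={G} ∩ H={G} → {G} (+0)
site 4, node EHI: EH={G} ∩ I={G} → {G} (+0)
site 4, node SV: S={A} ∪ V={G} → {A,G} (+1)
site 4, node FSV: F={A} ∩ SV={A,G} → {A} (+0)
site 4, node EFHISV: EHI={G} ∪ FSV={A} → {A,G} (+1)
per-site changes: [2, 4, 3, 4, 2]; total = 15

4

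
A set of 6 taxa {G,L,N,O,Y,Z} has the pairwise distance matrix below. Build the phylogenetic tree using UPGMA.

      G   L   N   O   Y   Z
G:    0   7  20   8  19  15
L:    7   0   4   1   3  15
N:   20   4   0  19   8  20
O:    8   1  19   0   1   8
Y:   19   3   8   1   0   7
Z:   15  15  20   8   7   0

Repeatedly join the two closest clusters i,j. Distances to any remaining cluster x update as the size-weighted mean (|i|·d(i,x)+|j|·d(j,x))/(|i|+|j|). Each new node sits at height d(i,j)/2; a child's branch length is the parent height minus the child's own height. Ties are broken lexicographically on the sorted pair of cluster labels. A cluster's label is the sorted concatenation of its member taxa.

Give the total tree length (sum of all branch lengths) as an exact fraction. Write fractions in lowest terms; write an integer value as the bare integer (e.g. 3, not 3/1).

1073/40

step 1: merge (L,O) at d=1; branch lengths L→1/2, O→1/2; new cluster LO
  updated: d(G,LO)=15/2, d(LO,N)=23/2, d(LO,Y)=2, d(LO,Z)=23/2
step 2: merge (LO,Y) at d=2; branch lengths LO→1/2, Y→1; new cluster LOY
  updated: d(G,LOY)=34/3, d(LOY,N)=31/3, d(LOY,Z)=10
step 3: merge (LOY,Z) at d=10; branch lengths LOY→4, Z→5; new cluster LOYZ
  updated: d(G,LOYZ)=49/4, d(LOYZ,N)=51/4
step 4: merge (G,LOYZ) at d=49/4; branch lengths G→49/8, LOYZ→9/8; new cluster GLOYZ
  updated: d(GLOYZ,N)=71/5
step 5: merge (GLOYZ,N) at d=71/5; branch lengths GLOYZ→39/40, N→71/10; new cluster GLNOYZ
final tree: ((G:49/8,(((L:1/2,O:1/2):1/2,Y:1):4,Z:5):9/8):39/40,N:71/10)
total length: 1073/40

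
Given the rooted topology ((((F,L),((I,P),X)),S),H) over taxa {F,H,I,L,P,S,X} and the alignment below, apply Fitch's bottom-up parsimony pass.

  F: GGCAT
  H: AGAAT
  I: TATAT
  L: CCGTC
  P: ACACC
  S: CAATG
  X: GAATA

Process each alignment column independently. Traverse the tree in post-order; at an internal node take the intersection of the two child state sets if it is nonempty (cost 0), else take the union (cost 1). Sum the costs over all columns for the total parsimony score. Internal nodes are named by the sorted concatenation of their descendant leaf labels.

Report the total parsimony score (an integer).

[col 0] FL: children F:{G}, L:{C} ∪→ {C,G}; cost 1
[col 0] IP: children I:{T}, P:{A} ∪→ {A,T}; cost 1
[col 0] IPX: children IP:{A,T}, X:{G} ∪→ {A,G,T}; cost 1
[col 0] FILPX: children FL:{C,G}, IPX:{A,G,T} ∩→ {G}; cost 0
[col 0] FILPSX: children FILPX:{G}, S:{C} ∪→ {C,G}; cost 1
[col 0] FHILPSX: children FILPSX:{C,G}, H:{A} ∪→ {A,C,G}; cost 1
[col 1] FL: children F:{G}, L:{C} ∪→ {C,G}; cost 1
[col 1] IP: children I:{A}, P:{C} ∪→ {A,C}; cost 1
[col 1] IPX: children IP:{A,C}, X:{A} ∩→ {A}; cost 0
[col 1] FILPX: children FL:{C,G}, IPX:{A} ∪→ {A,C,G}; cost 1
[col 1] FILPSX: children FILPX:{A,C,G}, S:{A} ∩→ {A}; cost 0
[col 1] FHILPSX: children FILPSX:{A}, H:{G} ∪→ {A,G}; cost 1
[col 2] FL: children F:{C}, L:{G} ∪→ {C,G}; cost 1
[col 2] IP: children I:{T}, P:{A} ∪→ {A,T}; cost 1
[col 2] IPX: children IP:{A,T}, X:{A} ∩→ {A}; cost 0
[col 2] FILPX: children FL:{C,G}, IPX:{A} ∪→ {A,C,G}; cost 1
[col 2] FILPSX: children FILPX:{A,C,G}, S:{A} ∩→ {A}; cost 0
[col 2] FHILPSX: children FILPSX:{A}, H:{A} ∩→ {A}; cost 0
[col 3] FL: children F:{A}, L:{T} ∪→ {A,T}; cost 1
[col 3] IP: children I:{A}, P:{C} ∪→ {A,C}; cost 1
[col 3] IPX: children IP:{A,C}, X:{T} ∪→ {A,C,T}; cost 1
[col 3] FILPX: children FL:{A,T}, IPX:{A,C,T} ∩→ {A,T}; cost 0
[col 3] FILPSX: children FILPX:{A,T}, S:{T} ∩→ {T}; cost 0
[col 3] FHILPSX: children FILPSX:{T}, H:{A} ∪→ {A,T}; cost 1
[col 4] FL: children F:{T}, L:{C} ∪→ {C,T}; cost 1
[col 4] IP: children I:{T}, P:{C} ∪→ {C,T}; cost 1
[col 4] IPX: children IP:{C,T}, X:{A} ∪→ {A,C,T}; cost 1
[col 4] FILPX: children FL:{C,T}, IPX:{A,C,T} ∩→ {C,T}; cost 0
[col 4] FILPSX: children FILPX:{C,T}, S:{G} ∪→ {C,G,T}; cost 1
[col 4] FHILPSX: children FILPSX:{C,G,T}, H:{T} ∩→ {T}; cost 0
per-site changes: [5, 4, 3, 4, 4]; total = 20

20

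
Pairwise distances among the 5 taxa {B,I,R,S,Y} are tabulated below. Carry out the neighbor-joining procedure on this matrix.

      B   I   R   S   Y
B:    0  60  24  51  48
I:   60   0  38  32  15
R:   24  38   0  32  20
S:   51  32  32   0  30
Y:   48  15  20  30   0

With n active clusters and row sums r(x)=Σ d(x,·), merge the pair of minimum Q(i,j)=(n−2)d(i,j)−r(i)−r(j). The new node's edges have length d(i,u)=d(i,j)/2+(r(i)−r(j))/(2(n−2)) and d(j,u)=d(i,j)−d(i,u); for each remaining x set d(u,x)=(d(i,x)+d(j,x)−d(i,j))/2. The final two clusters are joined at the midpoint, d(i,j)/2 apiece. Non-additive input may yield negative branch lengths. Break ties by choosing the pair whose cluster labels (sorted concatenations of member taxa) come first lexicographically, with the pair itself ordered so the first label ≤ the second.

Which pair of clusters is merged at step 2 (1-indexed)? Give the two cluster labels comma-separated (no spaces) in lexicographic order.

BR,S

1. join B+R (d=24, Q=-225) ⇒ BR; edges |B|=47/2, |R|=1/2
  updated: d(BR,I)=37, d(BR,S)=59/2, d(BR,Y)=22
2. join BR+S (d=59/2, Q=-121) ⇒ BRS; edges |BR|=14, |S|=31/2
  updated: d(BRS,I)=79/4, d(BRS,Y)=45/4
3. join BRS+I (d=79/4, Q=-46) ⇒ BIRS; edges |BRS|=8, |I|=47/4
  updated: d(BIRS,Y)=13/4
4. join BIRS+Y (d=13/4) ⇒ BIRSY; edges |BIRS|=13/8, |Y|=13/8
final tree: ((((B:47/2,R:1/2):14,S:31/2):8,I:47/4):13/8,Y:13/8)
total length: 153/2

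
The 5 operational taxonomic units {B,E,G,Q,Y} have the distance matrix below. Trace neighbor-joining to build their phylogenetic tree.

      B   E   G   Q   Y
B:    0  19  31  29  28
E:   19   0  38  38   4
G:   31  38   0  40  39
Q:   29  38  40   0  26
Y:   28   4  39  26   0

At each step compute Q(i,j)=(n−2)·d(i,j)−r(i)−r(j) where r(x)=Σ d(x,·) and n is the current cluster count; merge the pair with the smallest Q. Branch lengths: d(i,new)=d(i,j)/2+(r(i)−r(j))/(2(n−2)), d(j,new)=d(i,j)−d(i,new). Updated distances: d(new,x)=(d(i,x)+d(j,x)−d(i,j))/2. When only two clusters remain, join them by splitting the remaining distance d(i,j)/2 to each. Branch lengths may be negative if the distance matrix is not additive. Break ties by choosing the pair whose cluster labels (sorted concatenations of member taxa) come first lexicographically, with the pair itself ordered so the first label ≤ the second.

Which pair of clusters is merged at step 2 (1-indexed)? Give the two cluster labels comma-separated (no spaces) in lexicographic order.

B,G

iteration 1: select E,Y (d=4, Q=-184); attach at lengths (7/3, 5/3); label the merged cluster EY
  updated: d(B,EY)=43/2, d(EY,G)=73/2, d(EY,Q)=30
iteration 2: select B,G (d=31, Q=-127); attach at lengths (9, 22); label the merged cluster BG
  updated: d(BG,EY)=27/2, d(BG,Q)=19
iteration 3: select BG,EY (d=27/2, Q=-125/2); attach at lengths (5/4, 49/4); label the merged cluster BEGY
  updated: d(BEGY,Q)=71/4
iteration 4: select BEGY,Q (d=71/4); attach at lengths (71/8, 71/8); label the merged cluster BEGQY
final tree: (((B:9,G:22):5/4,(E:7/3,Y:5/3):49/4):71/8,Q:71/8)
total length: 265/4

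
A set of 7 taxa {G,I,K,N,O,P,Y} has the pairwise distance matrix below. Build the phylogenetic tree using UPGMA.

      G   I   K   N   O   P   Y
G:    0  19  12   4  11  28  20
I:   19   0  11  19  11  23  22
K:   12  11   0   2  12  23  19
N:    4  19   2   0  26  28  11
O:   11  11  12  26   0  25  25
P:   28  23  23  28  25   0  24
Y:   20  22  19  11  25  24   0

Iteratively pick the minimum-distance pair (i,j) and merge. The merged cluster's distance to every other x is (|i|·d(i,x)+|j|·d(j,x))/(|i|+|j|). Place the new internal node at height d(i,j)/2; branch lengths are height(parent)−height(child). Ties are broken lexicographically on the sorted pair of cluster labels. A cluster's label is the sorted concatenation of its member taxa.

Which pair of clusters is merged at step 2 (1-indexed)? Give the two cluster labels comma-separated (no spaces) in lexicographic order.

iteration 1: select K,N (d=2); attach at lengths (1, 1); label the merged cluster KN
  updated: d(G,KN)=8, d(I,KN)=15, d(KN,O)=19, d(KN,P)=51/2, d(KN,Y)=15
iteration 2: select G,KN (d=8); attach at lengths (4, 3); label the merged cluster GKN
  updated: d(GKN,I)=49/3, d(GKN,O)=49/3, d(GKN,P)=79/3, d(GKN,Y)=50/3
iteration 3: select I,O (d=11); attach at lengths (11/2, 11/2); label the merged cluster IO
  updated: d(GKN,IO)=49/3, d(IO,P)=24, d(IO,Y)=47/2
iteration 4: select GKN,IO (d=49/3); attach at lengths (25/6, 8/3); label the merged cluster GIKNO
  updated: d(GIKNO,P)=127/5, d(GIKNO,Y)=97/5
iteration 5: select GIKNO,Y (d=97/5); attach at lengths (23/15, 97/10); label the merged cluster GIKNOY
  updated: d(GIKNOY,P)=151/6
iteration 6: select GIKNOY,P (d=151/6); attach at lengths (173/60, 151/12); label the merged cluster GIKNOPY
final tree: ((((G:4,(K:1,N:1):3):25/6,(I:11/2,O:11/2):8/3):23/15,Y:97/10):173/60,P:151/12)
total length: 803/15

G,KN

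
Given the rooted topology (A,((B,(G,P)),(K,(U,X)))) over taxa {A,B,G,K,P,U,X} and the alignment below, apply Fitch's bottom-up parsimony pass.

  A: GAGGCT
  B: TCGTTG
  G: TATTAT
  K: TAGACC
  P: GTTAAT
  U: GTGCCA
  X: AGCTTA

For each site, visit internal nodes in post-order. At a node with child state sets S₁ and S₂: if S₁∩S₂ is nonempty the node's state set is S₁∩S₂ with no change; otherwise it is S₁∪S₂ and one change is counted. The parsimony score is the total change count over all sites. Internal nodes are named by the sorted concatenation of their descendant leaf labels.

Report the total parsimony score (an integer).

20

[col 0] GP: children G:{T}, P:{G} ∪→ {G,T}; cost 1
[col 0] BGP: children B:{T}, GP:{G,T} ∩→ {T}; cost 0
[col 0] UX: children U:{G}, X:{A} ∪→ {A,G}; cost 1
[col 0] KUX: children K:{T}, UX:{A,G} ∪→ {A,G,T}; cost 1
[col 0] BGKPUX: children BGP:{T}, KUX:{A,G,T} ∩→ {T}; cost 0
[col 0] ABGKPUX: children A:{G}, BGKPUX:{T} ∪→ {G,T}; cost 1
[col 1] GP: children G:{A}, P:{T} ∪→ {A,T}; cost 1
[col 1] BGP: children B:{C}, GP:{A,T} ∪→ {A,C,T}; cost 1
[col 1] UX: children U:{T}, X:{G} ∪→ {G,T}; cost 1
[col 1] KUX: children K:{A}, UX:{G,T} ∪→ {A,G,T}; cost 1
[col 1] BGKPUX: children BGP:{A,C,T}, KUX:{A,G,T} ∩→ {A,T}; cost 0
[col 1] ABGKPUX: children A:{A}, BGKPUX:{A,T} ∩→ {A}; cost 0
[col 2] GP: children G:{T}, P:{T} ∩→ {T}; cost 0
[col 2] BGP: children B:{G}, GP:{T} ∪→ {G,T}; cost 1
[col 2] UX: children U:{G}, X:{C} ∪→ {C,G}; cost 1
[col 2] KUX: children K:{G}, UX:{C,G} ∩→ {G}; cost 0
[col 2] BGKPUX: children BGP:{G,T}, KUX:{G} ∩→ {G}; cost 0
[col 2] ABGKPUX: children A:{G}, BGKPUX:{G} ∩→ {G}; cost 0
[col 3] GP: children G:{T}, P:{A} ∪→ {A,T}; cost 1
[col 3] BGP: children B:{T}, GP:{A,T} ∩→ {T}; cost 0
[col 3] UX: children U:{C}, X:{T} ∪→ {C,T}; cost 1
[col 3] KUX: children K:{A}, UX:{C,T} ∪→ {A,C,T}; cost 1
[col 3] BGKPUX: children BGP:{T}, KUX:{A,C,T} ∩→ {T}; cost 0
[col 3] ABGKPUX: children A:{G}, BGKPUX:{T} ∪→ {G,T}; cost 1
[col 4] GP: children G:{A}, P:{A} ∩→ {A}; cost 0
[col 4] BGP: children B:{T}, GP:{A} ∪→ {A,T}; cost 1
[col 4] UX: children U:{C}, X:{T} ∪→ {C,T}; cost 1
[col 4] KUX: children K:{C}, UX:{C,T} ∩→ {C}; cost 0
[col 4] BGKPUX: children BGP:{A,T}, KUX:{C} ∪→ {A,C,T}; cost 1
[col 4] ABGKPUX: children A:{C}, BGKPUX:{A,C,T} ∩→ {C}; cost 0
[col 5] GP: children G:{T}, P:{T} ∩→ {T}; cost 0
[col 5] BGP: children B:{G}, GP:{T} ∪→ {G,T}; cost 1
[col 5] UX: children U:{A}, X:{A} ∩→ {A}; cost 0
[col 5] KUX: children K:{C}, UX:{A} ∪→ {A,C}; cost 1
[col 5] BGKPUX: children BGP:{G,T}, KUX:{A,C} ∪→ {A,C,G,T}; cost 1
[col 5] ABGKPUX: children A:{T}, BGKPUX:{A,C,G,T} ∩→ {T}; cost 0
per-site changes: [4, 4, 2, 4, 3, 3]; total = 20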